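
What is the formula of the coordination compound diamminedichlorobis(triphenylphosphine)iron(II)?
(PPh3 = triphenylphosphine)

[FeCl2(NH3)2(PPh3)2]

Ligands: 2 ammine (NH3, neutral), 2 triphenylphosphine (PPh3, neutral), 2 chloro (Cl, -1). Ligand charge sum = -2.
With Fe in oxidation state +2, the complex ion is [Fe...].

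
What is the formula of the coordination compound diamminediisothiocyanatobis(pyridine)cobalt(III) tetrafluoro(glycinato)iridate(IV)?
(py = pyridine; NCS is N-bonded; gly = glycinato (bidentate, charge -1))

Cation [Co…]: ligand charges -2, Co(III) ⇒ ion charge 1+.
Anion [Ir…]: ligand charges -5, Ir(IV) ⇒ ion charge 1−.
One 1+ cation balances one 1− anion.

[Co(NCS)2(NH3)2(py)2][IrF4(gly)]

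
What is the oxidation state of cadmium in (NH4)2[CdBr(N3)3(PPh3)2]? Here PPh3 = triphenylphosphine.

2 ammonium outside the brackets (+1 each) → the complex ion is 2−.
Ligand charges: 2×PPh3 neutral; 1×Br = -1; 3×N3 = -3; sum -4.
Cd + (-4) = 2− ⇒ Cd is +2.

+2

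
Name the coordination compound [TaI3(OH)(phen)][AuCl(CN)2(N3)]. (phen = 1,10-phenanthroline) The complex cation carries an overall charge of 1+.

hydroxotriiodo(1,10-phenanthroline)tantalum(V) azidochlorodicyanoaurate(III)

The complex cation is given as 1+; its ligand charges sum to -4, so Ta = +5.
A 1:1 salt means the anion carries the equal and opposite charge, 1−.
Anion: ligand charges sum to -4; for the ion to be 1−, Au = +3.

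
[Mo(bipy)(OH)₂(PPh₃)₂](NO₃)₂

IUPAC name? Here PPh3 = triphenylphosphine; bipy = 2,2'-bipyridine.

The 2 nitrate counter-ions carry a total charge of -2, so each complex ion is 2+.
Ligand charges: 2×triphenylphosphine (neutral), 1×2,2'-bipyridine (neutral), 2×hydroxo (-1 each); total -2. So Mo + (-2) = 2+, giving Mo = +4.
Ligands are named alphabetically: bipyridine before hydroxo before triphenylphosphine.

(2,2'-bipyridine)dihydroxobis(triphenylphosphine)molybdenum(IV) nitrate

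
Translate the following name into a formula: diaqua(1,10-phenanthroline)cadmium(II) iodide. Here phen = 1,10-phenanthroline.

Ligands: 2 aqua (H2O, neutral), 1 1,10-phenanthroline (phen, neutral). Ligand charge sum = 0.
With Cd in oxidation state +2, the complex ion is [Cd...]^2+.
Charge balance with iodide (-1) requires 1 complex ion per 2 iodide.

[Cd(H2O)2(phen)]I2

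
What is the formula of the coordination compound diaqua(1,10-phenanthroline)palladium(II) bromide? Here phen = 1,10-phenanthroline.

Ligands: 1 1,10-phenanthroline (phen, neutral), 2 aqua (H2O, neutral). Ligand charge sum = 0.
With Pd in oxidation state +2, the complex ion is [Pd...]^2+.
Charge balance with bromide (-1) requires 1 complex ion per 2 bromide.

[Pd(H2O)2(phen)]Br2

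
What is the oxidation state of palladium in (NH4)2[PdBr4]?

+2

2 ammonium outside the brackets (+1 each) → the complex ion is 2−.
Ligand charges: 4×Br = -4; sum -4.
Pd + (-4) = 2− ⇒ Pd is +2.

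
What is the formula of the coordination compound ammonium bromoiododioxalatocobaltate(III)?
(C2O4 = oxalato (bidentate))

Ligands: 1 bromo (Br, -1), 1 iodo (I, -1), 2 oxalato (C2O4, -2). Ligand charge sum = -6.
Charge balance with ammonium (+1) requires 1 complex ion per 3 ammonium.

(NH4)3[CoBr(C2O4)2I]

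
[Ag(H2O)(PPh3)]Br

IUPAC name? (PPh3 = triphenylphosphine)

aqua(triphenylphosphine)silver(I) bromide

The 1 bromide counter-ion carries a total charge of -1, so each complex ion is 1+.
Ligand charges: 1×triphenylphosphine (neutral), 1×aqua (neutral); total 0. So Ag + (0) = 1+, giving Ag = +1.
Ligands are named alphabetically: aqua before triphenylphosphine.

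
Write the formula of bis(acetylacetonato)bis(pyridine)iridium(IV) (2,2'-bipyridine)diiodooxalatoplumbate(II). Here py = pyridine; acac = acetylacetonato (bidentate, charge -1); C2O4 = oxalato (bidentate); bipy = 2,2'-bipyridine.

[Ir(acac)2(py)2][Pb(bipy)(C2O4)I2]

Cation [Ir…]: ligand charges -2, Ir(IV) ⇒ ion charge 2+.
Anion [Pb…]: ligand charges -4, Pb(II) ⇒ ion charge 2−.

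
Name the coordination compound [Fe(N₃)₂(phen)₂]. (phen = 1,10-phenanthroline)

diazidobis(1,10-phenanthroline)iron(II)

There is no counter-ion, so the complex is neutral overall.
Ligand charges: 2×azido (-1 each), 2×1,10-phenanthroline (neutral); total -2. So Fe + (-2) = 0, giving Fe = +2.
Ligands are named alphabetically: azido before phenanthroline.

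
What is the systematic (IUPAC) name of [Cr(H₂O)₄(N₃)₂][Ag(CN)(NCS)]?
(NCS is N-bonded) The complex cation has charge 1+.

tetraaquadiazidochromium(III) cyanoisothiocyanatoargentate(I)

Both ions are complex: the cation is named first with the plain metal name, the anion second with the -ate form; each ion's ligands are alphabetised independently.
The complex cation is given as 1+; its ligand charges sum to -2, so Cr = +3.
A 1:1 salt means the anion carries the equal and opposite charge, 1−.
Anion: ligand charges sum to -2; for the ion to be 1−, Ag = +1.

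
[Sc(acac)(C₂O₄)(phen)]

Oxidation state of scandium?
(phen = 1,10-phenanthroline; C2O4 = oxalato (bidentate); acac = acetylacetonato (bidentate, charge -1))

+3

No counter-ion: the bracketed complex is neutral.
Ligand charges: 1×phen neutral; 1×C2O4 = -2; 1×acac = -1; sum -3.
Sc + (-3) = 0 ⇒ Sc is +3.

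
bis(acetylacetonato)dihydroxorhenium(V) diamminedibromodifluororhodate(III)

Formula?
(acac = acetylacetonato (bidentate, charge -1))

[Re(acac)2(OH)2][RhBr2F2(NH3)2]

Cation [Re…]: ligand charges -4, Re(V) ⇒ ion charge 1+.
Anion [Rh…]: ligand charges -4, Rh(III) ⇒ ion charge 1−.
One 1+ cation balances one 1− anion.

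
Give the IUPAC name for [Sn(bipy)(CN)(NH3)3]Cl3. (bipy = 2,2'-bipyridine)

The 3 chloride counter-ions carry a total charge of -3, so each complex ion is 3+.
Ligand charges: 3×ammine (neutral), 1×2,2'-bipyridine (neutral), 1×cyano (-1 each); total -1. So Sn + (-1) = 3+, giving Sn = +4.
Ligands are named alphabetically: ammine before bipyridine before cyano.

triammine(2,2'-bipyridine)cyanotin(IV) chloride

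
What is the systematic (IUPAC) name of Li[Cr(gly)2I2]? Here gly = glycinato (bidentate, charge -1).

lithium bis(glycinato)diiodochromate(III)

The 1 lithium counter-ion carries a total charge of +1, so each complex ion is 1−.
Ligand charges: 2×iodo (-1 each), 2×glycinato (-1 each); total -4. So Cr + (-4) = 1−, giving Cr = +3.
Ligands are named alphabetically: glycinato before iodo.
The complex ion is anionic, so chromium takes the -ate form chromate(III).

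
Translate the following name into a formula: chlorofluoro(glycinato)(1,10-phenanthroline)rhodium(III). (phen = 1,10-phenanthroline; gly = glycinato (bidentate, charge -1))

[RhClF(gly)(phen)]

Ligands: 1 1,10-phenanthroline (phen, neutral), 1 chloro (Cl, -1), 1 glycinato (gly, -1), 1 fluoro (F, -1). Ligand charge sum = -3.
With Rh in oxidation state +3, the complex ion is [Rh...].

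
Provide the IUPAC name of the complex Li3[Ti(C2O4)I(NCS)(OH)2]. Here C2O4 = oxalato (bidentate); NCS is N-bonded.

The 3 lithium counter-ions carry a total charge of +3, so each complex ion is 3−.
Ligand charges: 1×oxalato (-2 each), 1×iodo (-1 each), 1×isothiocyanato (-1 each), 2×hydroxo (-1 each); total -6. So Ti + (-6) = 3−, giving Ti = +3.
Ligands are named alphabetically: hydroxo before iodo before isothiocyanato before oxalato.
The complex ion is anionic, so titanium takes the -ate form titanate(III).

lithium dihydroxoiodoisothiocyanatooxalatotitanate(III)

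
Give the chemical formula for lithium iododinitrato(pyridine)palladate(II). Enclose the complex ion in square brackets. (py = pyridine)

Ligands: 2 nitrato (NO3, -1), 1 iodo (I, -1), 1 pyridine (py, neutral). Ligand charge sum = -3.
With Pd in oxidation state +2, the complex ion is [Pd...]^1−.
Charge balance with lithium (+1) requires 1 complex ion per 1 lithium.

Li[PdI(NO3)2(py)]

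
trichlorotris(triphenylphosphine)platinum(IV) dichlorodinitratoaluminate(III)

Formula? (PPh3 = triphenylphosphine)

Cation [Pt…]: ligand charges -3, Pt(IV) ⇒ ion charge 1+.
Anion [Al…]: ligand charges -4, Al(III) ⇒ ion charge 1−.
One 1+ cation balances one 1− anion.

[PtCl3(PPh3)3][AlCl2(NO3)2]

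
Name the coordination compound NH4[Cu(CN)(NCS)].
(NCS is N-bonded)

The 1 ammonium counter-ion carries a total charge of +1, so each complex ion is 1−.
Ligand charges: 1×isothiocyanato (-1 each), 1×cyano (-1 each); total -2. So Cu + (-2) = 1−, giving Cu = +1.
Ligands are named alphabetically: cyano before isothiocyanato.
The complex ion is anionic, so copper takes the -ate form cuprate(I).

ammonium cyanoisothiocyanatocuprate(I)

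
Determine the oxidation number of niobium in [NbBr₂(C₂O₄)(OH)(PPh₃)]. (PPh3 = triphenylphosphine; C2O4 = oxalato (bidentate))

No counter-ion: the bracketed complex is neutral.
Ligand charges: 1×PPh3 neutral; 1×C2O4 = -2; 1×OH = -1; 2×Br = -2; sum -5.
Nb + (-5) = 0 ⇒ Nb is +5.

+5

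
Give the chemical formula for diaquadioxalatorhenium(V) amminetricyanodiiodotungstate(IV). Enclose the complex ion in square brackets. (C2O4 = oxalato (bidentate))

[Re(C2O4)2(H2O)2][W(CN)3I2(NH3)]

Cation [Re…]: ligand charges -4, Re(V) ⇒ ion charge 1+.
Anion [W…]: ligand charges -5, W(IV) ⇒ ion charge 1−.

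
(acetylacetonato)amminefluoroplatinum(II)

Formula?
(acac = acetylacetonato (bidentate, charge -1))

Ligands: 1 acetylacetonato (acac, -1), 1 fluoro (F, -1), 1 ammine (NH3, neutral). Ligand charge sum = -2.
With Pt in oxidation state +2, the complex ion is [Pt...].

[Pt(acac)F(NH3)]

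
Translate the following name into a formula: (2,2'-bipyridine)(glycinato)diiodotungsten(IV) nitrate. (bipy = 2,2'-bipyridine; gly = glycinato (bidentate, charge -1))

Ligands: 1 2,2'-bipyridine (bipy, neutral), 1 glycinato (gly, -1), 2 iodo (I, -1). Ligand charge sum = -3.
Charge balance with nitrate (-1) requires 1 complex ion per 1 nitrate.

[W(bipy)(gly)I2]NO3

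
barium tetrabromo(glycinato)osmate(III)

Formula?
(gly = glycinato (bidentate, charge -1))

Ba[OsBr4(gly)]

Ligands: 1 glycinato (gly, -1), 4 bromo (Br, -1). Ligand charge sum = -5.
With Os in oxidation state +3, the complex ion is [Os...]^2−.
Charge balance with barium (+2) requires 1 complex ion per 1 barium.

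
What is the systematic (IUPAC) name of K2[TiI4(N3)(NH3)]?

The 2 potassium counter-ions carry a total charge of +2, so each complex ion is 2−.
Ligand charges: 4×iodo (-1 each), 1×azido (-1 each), 1×ammine (neutral); total -5. So Ti + (-5) = 2−, giving Ti = +3.
The complex ion is anionic, so titanium takes the -ate form titanate(III).

potassium ammineazidotetraiodotitanate(III)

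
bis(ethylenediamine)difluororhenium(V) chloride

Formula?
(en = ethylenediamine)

[Re(en)2F2]Cl3

Ligands: 2 ethylenediamine (en, neutral), 2 fluoro (F, -1). Ligand charge sum = -2.
With Re in oxidation state +5, the complex ion is [Re...]^3+.
Charge balance with chloride (-1) requires 1 complex ion per 3 chloride.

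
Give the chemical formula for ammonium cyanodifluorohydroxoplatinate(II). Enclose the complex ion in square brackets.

Ligands: 1 cyano (CN, -1), 1 hydroxo (OH, -1), 2 fluoro (F, -1). Ligand charge sum = -4.
With Pt in oxidation state +2, the complex ion is [Pt...]^2−.
Charge balance with ammonium (+1) requires 1 complex ion per 2 ammonium.

(NH4)2[Pt(CN)F2(OH)]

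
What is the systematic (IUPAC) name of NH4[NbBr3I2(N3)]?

The 1 ammonium counter-ion carries a total charge of +1, so each complex ion is 1−.
Ligand charges: 2×iodo (-1 each), 3×bromo (-1 each), 1×azido (-1 each); total -6. So Nb + (-6) = 1−, giving Nb = +5.
Ligands are named alphabetically: azido before bromo before iodo.
The complex ion is anionic, so niobium takes the -ate form niobate(V).

ammonium azidotribromodiiodoniobate(V)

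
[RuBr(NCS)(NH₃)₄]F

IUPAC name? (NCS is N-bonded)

The 1 fluoride counter-ion carries a total charge of -1, so each complex ion is 1+.
Ligand charges: 4×ammine (neutral), 1×bromo (-1 each), 1×isothiocyanato (-1 each); total -2. So Ru + (-2) = 1+, giving Ru = +3.
Ligands are named alphabetically: ammine before bromo before isothiocyanato.

tetraamminebromoisothiocyanatoruthenium(III) fluoride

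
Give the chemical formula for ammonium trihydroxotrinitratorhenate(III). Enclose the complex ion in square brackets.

(NH4)3[Re(NO3)3(OH)3]

Ligands: 3 hydroxo (OH, -1), 3 nitrato (NO3, -1). Ligand charge sum = -6.
With Re in oxidation state +3, the complex ion is [Re...]^3−.
Charge balance with ammonium (+1) requires 1 complex ion per 3 ammonium.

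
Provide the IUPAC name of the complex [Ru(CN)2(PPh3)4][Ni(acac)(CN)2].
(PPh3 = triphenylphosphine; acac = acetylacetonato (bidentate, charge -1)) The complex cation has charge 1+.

Both ions are complex: the cation is named first with the plain metal name, the anion second with the -ate form; each ion's ligands are alphabetised independently.
The complex cation is given as 1+; its ligand charges sum to -2, so Ru = +3.
A 1:1 salt means the anion carries the equal and opposite charge, 1−.
Anion: ligand charges sum to -3; for the ion to be 1−, Ni = +2.

dicyanotetrakis(triphenylphosphine)ruthenium(III) (acetylacetonato)dicyanonickelate(II)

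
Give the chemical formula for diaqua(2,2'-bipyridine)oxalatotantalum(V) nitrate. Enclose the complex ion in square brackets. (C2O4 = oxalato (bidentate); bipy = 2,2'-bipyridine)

[Ta(bipy)(C2O4)(H2O)2](NO3)3

Ligands: 2 aqua (H2O, neutral), 1 oxalato (C2O4, -2), 1 2,2'-bipyridine (bipy, neutral). Ligand charge sum = -2.
With Ta in oxidation state +5, the complex ion is [Ta...]^3+.
Charge balance with nitrate (-1) requires 1 complex ion per 3 nitrate.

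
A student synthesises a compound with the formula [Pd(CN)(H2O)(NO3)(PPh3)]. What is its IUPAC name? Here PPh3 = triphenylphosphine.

There is no counter-ion, so the complex is neutral overall.
Ligand charges: 1×aqua (neutral), 1×triphenylphosphine (neutral), 1×nitrato (-1 each), 1×cyano (-1 each); total -2. So Pd + (-2) = 0, giving Pd = +2.
Ligands are named alphabetically: aqua before cyano before nitrato before triphenylphosphine.

aquacyanonitrato(triphenylphosphine)palladium(II)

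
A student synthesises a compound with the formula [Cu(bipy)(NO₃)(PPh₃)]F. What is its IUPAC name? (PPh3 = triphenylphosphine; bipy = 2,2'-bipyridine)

(2,2'-bipyridine)nitrato(triphenylphosphine)copper(II) fluoride

The 1 fluoride counter-ion carries a total charge of -1, so each complex ion is 1+.
Ligand charges: 1×nitrato (-1 each), 1×triphenylphosphine (neutral), 1×2,2'-bipyridine (neutral); total -1. So Cu + (-1) = 1+, giving Cu = +2.
Ligands are named alphabetically: bipyridine before nitrato before triphenylphosphine.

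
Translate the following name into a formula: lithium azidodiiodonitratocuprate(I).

Ligands: 2 iodo (I, -1), 1 nitrato (NO3, -1), 1 azido (N3, -1). Ligand charge sum = -4.
With Cu in oxidation state +1, the complex ion is [Cu...]^3−.
Charge balance with lithium (+1) requires 1 complex ion per 3 lithium.

Li3[CuI2(N3)(NO3)]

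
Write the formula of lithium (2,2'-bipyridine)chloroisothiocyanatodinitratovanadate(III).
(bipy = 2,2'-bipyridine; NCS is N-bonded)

Li[V(bipy)Cl(NCS)(NO3)2]

Ligands: 1 2,2'-bipyridine (bipy, neutral), 2 nitrato (NO3, -1), 1 chloro (Cl, -1), 1 isothiocyanato (NCS, -1). Ligand charge sum = -4.
With V in oxidation state +3, the complex ion is [V...]^1−.
Charge balance with lithium (+1) requires 1 complex ion per 1 lithium.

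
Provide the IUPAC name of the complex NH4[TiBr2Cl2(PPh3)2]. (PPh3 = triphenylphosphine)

ammonium dibromodichlorobis(triphenylphosphine)titanate(III)

The 1 ammonium counter-ion carries a total charge of +1, so each complex ion is 1−.
Ligand charges: 2×chloro (-1 each), 2×bromo (-1 each), 2×triphenylphosphine (neutral); total -4. So Ti + (-4) = 1−, giving Ti = +3.
Ligands are named alphabetically: bromo before chloro before triphenylphosphine.
The complex ion is anionic, so titanium takes the -ate form titanate(III).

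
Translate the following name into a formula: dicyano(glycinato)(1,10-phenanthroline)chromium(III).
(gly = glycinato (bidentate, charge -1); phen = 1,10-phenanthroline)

[Cr(CN)2(gly)(phen)]

Ligands: 1 glycinato (gly, -1), 1 1,10-phenanthroline (phen, neutral), 2 cyano (CN, -1). Ligand charge sum = -3.
With Cr in oxidation state +3, the complex ion is [Cr...].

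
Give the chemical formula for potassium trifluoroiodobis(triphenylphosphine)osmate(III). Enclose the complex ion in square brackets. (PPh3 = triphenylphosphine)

K[OsF3I(PPh3)2]

Ligands: 2 triphenylphosphine (PPh3, neutral), 3 fluoro (F, -1), 1 iodo (I, -1). Ligand charge sum = -4.
With Os in oxidation state +3, the complex ion is [Os...]^1−.
Charge balance with potassium (+1) requires 1 complex ion per 1 potassium.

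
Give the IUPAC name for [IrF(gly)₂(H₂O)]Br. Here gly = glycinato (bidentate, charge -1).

aquafluorobis(glycinato)iridium(IV) bromide

The 1 bromide counter-ion carries a total charge of -1, so each complex ion is 1+.
Ligand charges: 2×glycinato (-1 each), 1×aqua (neutral), 1×fluoro (-1 each); total -3. So Ir + (-3) = 1+, giving Ir = +4.
Ligands are named alphabetically: aqua before fluoro before glycinato.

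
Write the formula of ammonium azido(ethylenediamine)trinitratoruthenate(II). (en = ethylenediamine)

Ligands: 1 ethylenediamine (en, neutral), 3 nitrato (NO3, -1), 1 azido (N3, -1). Ligand charge sum = -4.
Charge balance with ammonium (+1) requires 1 complex ion per 2 ammonium.

(NH4)2[Ru(en)(N3)(NO3)3]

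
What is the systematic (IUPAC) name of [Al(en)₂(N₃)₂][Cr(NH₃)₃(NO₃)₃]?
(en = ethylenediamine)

Aluminium is always +3 in its complexes; the cation's ligand charges sum to -2, so the complex cation is 1+.
A 1:1 salt means the anion carries the equal and opposite charge, 1−.
Anion: ligand charges sum to -3; for the ion to be 1−, Cr = +2.

diazidobis(ethylenediamine)aluminium(III) triamminetrinitratochromate(II)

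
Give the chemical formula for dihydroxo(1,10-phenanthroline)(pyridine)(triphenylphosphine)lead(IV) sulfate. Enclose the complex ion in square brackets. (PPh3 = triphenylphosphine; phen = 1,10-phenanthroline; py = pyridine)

[Pb(OH)2(phen)(PPh3)(py)]SO4

Ligands: 1 triphenylphosphine (PPh3, neutral), 1 1,10-phenanthroline (phen, neutral), 2 hydroxo (OH, -1), 1 pyridine (py, neutral). Ligand charge sum = -2.
With Pb in oxidation state +4, the complex ion is [Pb...]^2+.
Charge balance with sulfate (-2) requires 1 complex ion per 1 sulfate.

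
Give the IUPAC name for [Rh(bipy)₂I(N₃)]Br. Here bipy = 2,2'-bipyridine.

azidobis(2,2'-bipyridine)iodorhodium(III) bromide

The 1 bromide counter-ion carries a total charge of -1, so each complex ion is 1+.
Ligand charges: 2×2,2'-bipyridine (neutral), 1×azido (-1 each), 1×iodo (-1 each); total -2. So Rh + (-2) = 1+, giving Rh = +3.
Ligands are named alphabetically: azido before bipyridine before iodo.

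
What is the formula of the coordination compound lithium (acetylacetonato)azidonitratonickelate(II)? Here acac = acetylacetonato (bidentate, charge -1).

Li[Ni(acac)(N3)(NO3)]

Ligands: 1 acetylacetonato (acac, -1), 1 nitrato (NO3, -1), 1 azido (N3, -1). Ligand charge sum = -3.
With Ni in oxidation state +2, the complex ion is [Ni...]^1−.
Charge balance with lithium (+1) requires 1 complex ion per 1 lithium.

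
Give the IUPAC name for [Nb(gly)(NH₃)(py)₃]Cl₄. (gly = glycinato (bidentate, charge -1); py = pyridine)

ammine(glycinato)tris(pyridine)niobium(V) chloride

The 4 chloride counter-ions carry a total charge of -4, so each complex ion is 4+.
Ligand charges: 1×glycinato (-1 each), 3×pyridine (neutral), 1×ammine (neutral); total -1. So Nb + (-1) = 4+, giving Nb = +5.
Ligands are named alphabetically: ammine before glycinato before pyridine.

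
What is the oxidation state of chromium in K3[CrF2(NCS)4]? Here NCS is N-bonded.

3 potassium outside the brackets (+1 each) → the complex ion is 3−.
Ligand charges: 4×NCS = -4; 2×F = -2; sum -6.
Cr + (-6) = 3− ⇒ Cr is +3.

+3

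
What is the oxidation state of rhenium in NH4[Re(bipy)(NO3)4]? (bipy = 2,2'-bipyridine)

+3

1 ammonium outside the brackets (+1 each) → the complex ion is 1−.
Ligand charges: 1×bipy neutral; 4×NO3 = -4; sum -4.
Re + (-4) = 1− ⇒ Re is +3.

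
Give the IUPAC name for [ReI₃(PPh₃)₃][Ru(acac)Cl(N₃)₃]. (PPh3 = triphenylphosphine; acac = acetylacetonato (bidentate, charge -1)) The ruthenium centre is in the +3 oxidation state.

Both ions are complex: the cation is named first with the plain metal name, the anion second with the -ate form; each ion's ligands are alphabetised independently.
Ru is given as +3; the anion's ligand charges sum to -5, so the complex anion is 2−.
A 1:1 salt means the cation carries the equal and opposite charge, 2+.
Cation: ligand charges sum to -3; for the ion to be 2+, Re = +5.

triiodotris(triphenylphosphine)rhenium(V) (acetylacetonato)triazidochlororuthenate(III)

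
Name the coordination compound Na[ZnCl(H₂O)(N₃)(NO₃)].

sodium aquaazidochloronitratozincate(II)

The 1 sodium counter-ion carries a total charge of +1, so each complex ion is 1−.
Ligand charges: 1×azido (-1 each), 1×chloro (-1 each), 1×nitrato (-1 each), 1×aqua (neutral); total -3. So Zn + (-3) = 1−, giving Zn = +2.
Ligands are named alphabetically: aqua before azido before chloro before nitrato.
The complex ion is anionic, so zinc takes the -ate form zincate(II).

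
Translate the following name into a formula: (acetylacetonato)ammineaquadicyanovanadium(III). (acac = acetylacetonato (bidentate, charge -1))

Ligands: 1 ammine (NH3, neutral), 1 acetylacetonato (acac, -1), 2 cyano (CN, -1), 1 aqua (H2O, neutral). Ligand charge sum = -3.
With V in oxidation state +3, the complex ion is [V...].

[V(acac)(CN)2(H2O)(NH3)]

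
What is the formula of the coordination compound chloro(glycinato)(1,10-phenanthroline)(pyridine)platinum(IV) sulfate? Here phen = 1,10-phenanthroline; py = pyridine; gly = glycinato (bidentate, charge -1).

[PtCl(gly)(phen)(py)]SO4

Ligands: 1 1,10-phenanthroline (phen, neutral), 1 pyridine (py, neutral), 1 glycinato (gly, -1), 1 chloro (Cl, -1). Ligand charge sum = -2.
With Pt in oxidation state +4, the complex ion is [Pt...]^2+.
Charge balance with sulfate (-2) requires 1 complex ion per 1 sulfate.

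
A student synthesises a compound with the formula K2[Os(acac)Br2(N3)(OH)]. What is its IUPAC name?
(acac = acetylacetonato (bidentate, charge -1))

potassium (acetylacetonato)azidodibromohydroxoosmate(III)

The 2 potassium counter-ions carry a total charge of +2, so each complex ion is 2−.
Ligand charges: 1×hydroxo (-1 each), 2×bromo (-1 each), 1×acetylacetonato (-1 each), 1×azido (-1 each); total -5. So Os + (-5) = 2−, giving Os = +3.
Ligands are named alphabetically: acetylacetonato before azido before bromo before hydroxo.
The complex ion is anionic, so osmium takes the -ate form osmate(III).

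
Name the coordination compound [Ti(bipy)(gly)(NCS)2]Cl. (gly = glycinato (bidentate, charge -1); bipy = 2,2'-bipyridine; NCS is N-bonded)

The 1 chloride counter-ion carries a total charge of -1, so each complex ion is 1+.
Ligand charges: 1×glycinato (-1 each), 1×2,2'-bipyridine (neutral), 2×isothiocyanato (-1 each); total -3. So Ti + (-3) = 1+, giving Ti = +4.
Ligands are named alphabetically: bipyridine before glycinato before isothiocyanato.

(2,2'-bipyridine)(glycinato)diisothiocyanatotitanium(IV) chloride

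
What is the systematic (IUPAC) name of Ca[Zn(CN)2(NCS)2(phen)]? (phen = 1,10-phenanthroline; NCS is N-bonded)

The 1 calcium counter-ion carries a total charge of +2, so each complex ion is 2−.
Ligand charges: 2×cyano (-1 each), 1×1,10-phenanthroline (neutral), 2×isothiocyanato (-1 each); total -4. So Zn + (-4) = 2−, giving Zn = +2.
The complex ion is anionic, so zinc takes the -ate form zincate(II).

calcium dicyanodiisothiocyanato(1,10-phenanthroline)zincate(II)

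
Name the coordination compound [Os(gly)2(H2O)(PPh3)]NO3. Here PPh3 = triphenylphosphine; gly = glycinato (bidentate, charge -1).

The 1 nitrate counter-ion carries a total charge of -1, so each complex ion is 1+.
Ligand charges: 1×triphenylphosphine (neutral), 1×aqua (neutral), 2×glycinato (-1 each); total -2. So Os + (-2) = 1+, giving Os = +3.
Ligands are named alphabetically: aqua before glycinato before triphenylphosphine.

aquabis(glycinato)(triphenylphosphine)osmium(III) nitrate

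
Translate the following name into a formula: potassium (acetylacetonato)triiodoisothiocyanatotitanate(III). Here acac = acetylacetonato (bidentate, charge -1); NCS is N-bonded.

K2[Ti(acac)I3(NCS)]

Ligands: 3 iodo (I, -1), 1 acetylacetonato (acac, -1), 1 isothiocyanato (NCS, -1). Ligand charge sum = -5.
With Ti in oxidation state +3, the complex ion is [Ti...]^2−.
Charge balance with potassium (+1) requires 1 complex ion per 2 potassium.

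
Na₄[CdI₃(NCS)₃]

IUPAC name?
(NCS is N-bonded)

The 4 sodium counter-ions carry a total charge of +4, so each complex ion is 4−.
Ligand charges: 3×iodo (-1 each), 3×isothiocyanato (-1 each); total -6. So Cd + (-6) = 4−, giving Cd = +2.
The complex ion is anionic, so cadmium takes the -ate form cadmate(II).

sodium triiodotriisothiocyanatocadmate(II)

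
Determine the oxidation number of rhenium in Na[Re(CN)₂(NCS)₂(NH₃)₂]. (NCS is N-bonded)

+3

1 sodium outside the brackets (+1 each) → the complex ion is 1−.
Ligand charges: 2×CN = -2; 2×NCS = -2; 2×NH3 neutral; sum -4.
Re + (-4) = 1− ⇒ Re is +3.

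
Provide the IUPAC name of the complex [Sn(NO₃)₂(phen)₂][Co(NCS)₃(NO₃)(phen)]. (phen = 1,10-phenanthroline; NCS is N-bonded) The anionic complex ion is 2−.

Both ions are complex: the cation is named first with the plain metal name, the anion second with the -ate form; each ion's ligands are alphabetised independently.
The complex anion is given as 2−; its ligand charges sum to -4, so Co = +2.
A 1:1 salt means the cation carries the equal and opposite charge, 2+.
Cation: ligand charges sum to -2; for the ion to be 2+, Sn = +4.

dinitratobis(1,10-phenanthroline)tin(IV) triisothiocyanatonitrato(1,10-phenanthroline)cobaltate(II)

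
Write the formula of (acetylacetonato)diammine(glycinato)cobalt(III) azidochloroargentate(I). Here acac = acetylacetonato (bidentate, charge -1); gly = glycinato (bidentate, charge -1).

Cation [Co…]: ligand charges -2, Co(III) ⇒ ion charge 1+.
Anion [Ag…]: ligand charges -2, Ag(I) ⇒ ion charge 1−.
One 1+ cation balances one 1− anion.

[Co(acac)(gly)(NH3)2][AgCl(N3)]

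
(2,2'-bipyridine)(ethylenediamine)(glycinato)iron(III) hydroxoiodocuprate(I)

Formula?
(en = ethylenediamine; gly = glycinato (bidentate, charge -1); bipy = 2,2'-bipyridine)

Cation [Fe…]: ligand charges -1, Fe(III) ⇒ ion charge 2+.
Anion [Cu…]: ligand charges -2, Cu(I) ⇒ ion charge 1−.
One 2+ cation requires 2 of the 1− anion.

[Fe(bipy)(en)(gly)][CuI(OH)]2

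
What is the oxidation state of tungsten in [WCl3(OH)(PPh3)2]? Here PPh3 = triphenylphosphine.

+4

No counter-ion: the bracketed complex is neutral.
Ligand charges: 1×OH = -1; 2×PPh3 neutral; 3×Cl = -3; sum -4.
W + (-4) = 0 ⇒ W is +4.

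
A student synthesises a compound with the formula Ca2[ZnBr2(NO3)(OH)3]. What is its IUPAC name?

The 2 calcium counter-ions carry a total charge of +4, so each complex ion is 4−.
Ligand charges: 2×bromo (-1 each), 1×nitrato (-1 each), 3×hydroxo (-1 each); total -6. So Zn + (-6) = 4−, giving Zn = +2.
The complex ion is anionic, so zinc takes the -ate form zincate(II).

calcium dibromotrihydroxonitratozincate(II)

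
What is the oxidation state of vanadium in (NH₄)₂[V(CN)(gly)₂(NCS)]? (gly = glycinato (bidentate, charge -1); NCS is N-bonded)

2 ammonium outside the brackets (+1 each) → the complex ion is 2−.
Ligand charges: 2×gly = -2; 1×NCS = -1; 1×CN = -1; sum -4.
V + (-4) = 2− ⇒ V is +2.

+2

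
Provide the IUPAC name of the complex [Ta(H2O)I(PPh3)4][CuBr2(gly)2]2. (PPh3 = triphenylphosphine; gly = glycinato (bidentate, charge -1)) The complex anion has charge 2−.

aquaiodotetrakis(triphenylphosphine)tantalum(V) dibromobis(glycinato)cuprate(II)

The complex anion is given as 2−; its ligand charges sum to -4, so Cu = +2.
With 2 anions per cation, the cation must be 2×2 = 4+.
Cation: ligand charges sum to -1; for the ion to be 4+, Ta = +5.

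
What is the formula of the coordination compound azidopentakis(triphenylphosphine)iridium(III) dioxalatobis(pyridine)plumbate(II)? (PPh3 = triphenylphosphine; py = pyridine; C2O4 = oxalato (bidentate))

[Ir(N3)(PPh3)5][Pb(C2O4)2(py)2]

Cation [Ir…]: ligand charges -1, Ir(III) ⇒ ion charge 2+.
Anion [Pb…]: ligand charges -4, Pb(II) ⇒ ion charge 2−.
One 2+ cation balances one 2− anion.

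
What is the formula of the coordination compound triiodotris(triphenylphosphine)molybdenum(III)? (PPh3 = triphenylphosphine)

Ligands: 3 triphenylphosphine (PPh3, neutral), 3 iodo (I, -1). Ligand charge sum = -3.
With Mo in oxidation state +3, the complex ion is [Mo...].

[MoI3(PPh3)3]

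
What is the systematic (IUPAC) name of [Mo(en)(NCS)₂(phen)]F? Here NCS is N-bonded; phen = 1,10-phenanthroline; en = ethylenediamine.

The 1 fluoride counter-ion carries a total charge of -1, so each complex ion is 1+.
Ligand charges: 2×isothiocyanato (-1 each), 1×1,10-phenanthroline (neutral), 1×ethylenediamine (neutral); total -2. So Mo + (-2) = 1+, giving Mo = +3.
Ligands are named alphabetically: ethylenediamine before isothiocyanato before phenanthroline.

(ethylenediamine)diisothiocyanato(1,10-phenanthroline)molybdenum(III) fluoride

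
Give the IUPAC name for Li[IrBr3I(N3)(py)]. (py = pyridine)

lithium azidotribromoiodo(pyridine)iridate(IV)

The 1 lithium counter-ion carries a total charge of +1, so each complex ion is 1−.
Ligand charges: 3×bromo (-1 each), 1×azido (-1 each), 1×iodo (-1 each), 1×pyridine (neutral); total -5. So Ir + (-5) = 1−, giving Ir = +4.
Ligands are named alphabetically: azido before bromo before iodo before pyridine.
The complex ion is anionic, so iridium takes the -ate form iridate(IV).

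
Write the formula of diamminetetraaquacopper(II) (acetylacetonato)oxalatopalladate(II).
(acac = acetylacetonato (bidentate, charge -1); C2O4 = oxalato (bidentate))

Cation [Cu…]: ligand charges 0, Cu(II) ⇒ ion charge 2+.
Anion [Pd…]: ligand charges -3, Pd(II) ⇒ ion charge 1−.

[Cu(H2O)4(NH3)2][Pd(acac)(C2O4)]2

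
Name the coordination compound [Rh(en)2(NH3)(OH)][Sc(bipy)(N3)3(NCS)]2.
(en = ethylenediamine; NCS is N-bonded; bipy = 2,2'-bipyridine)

amminebis(ethylenediamine)hydroxorhodium(III) triazido(2,2'-bipyridine)isothiocyanatoscandate(III)

Both ions are complex: the cation is named first with the plain metal name, the anion second with the -ate form; each ion's ligands are alphabetised independently.
Scandium is always +3 in its complexes; the anion's ligand charges sum to -4, so the complex anion is 1−.
With 2 anions per cation, the cation must be 2×1 = 2+.
Cation: ligand charges sum to -1; for the ion to be 2+, Rh = +3.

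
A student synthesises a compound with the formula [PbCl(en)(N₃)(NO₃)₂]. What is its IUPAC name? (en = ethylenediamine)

There is no counter-ion, so the complex is neutral overall.
Ligand charges: 1×azido (-1 each), 1×chloro (-1 each), 2×nitrato (-1 each), 1×ethylenediamine (neutral); total -4. So Pb + (-4) = 0, giving Pb = +4.
Ligands are named alphabetically: azido before chloro before ethylenediamine before nitrato.

azidochloro(ethylenediamine)dinitratolead(IV)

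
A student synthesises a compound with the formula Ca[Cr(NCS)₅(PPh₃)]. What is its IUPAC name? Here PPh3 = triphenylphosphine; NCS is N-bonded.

calcium pentaisothiocyanato(triphenylphosphine)chromate(III)

The 1 calcium counter-ion carries a total charge of +2, so each complex ion is 2−.
Ligand charges: 1×triphenylphosphine (neutral), 5×isothiocyanato (-1 each); total -5. So Cr + (-5) = 2−, giving Cr = +3.
Ligands are named alphabetically: isothiocyanato before triphenylphosphine.
The complex ion is anionic, so chromium takes the -ate form chromate(III).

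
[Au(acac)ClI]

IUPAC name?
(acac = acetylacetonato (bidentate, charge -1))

(acetylacetonato)chloroiodogold(III)

There is no counter-ion, so the complex is neutral overall.
Ligand charges: 1×iodo (-1 each), 1×chloro (-1 each), 1×acetylacetonato (-1 each); total -3. So Au + (-3) = 0, giving Au = +3.
Ligands are named alphabetically: acetylacetonato before chloro before iodo.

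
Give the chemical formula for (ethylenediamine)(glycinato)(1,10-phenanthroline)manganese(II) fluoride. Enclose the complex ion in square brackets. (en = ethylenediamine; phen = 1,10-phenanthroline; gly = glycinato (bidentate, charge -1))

[Mn(en)(gly)(phen)]F

Ligands: 1 ethylenediamine (en, neutral), 1 1,10-phenanthroline (phen, neutral), 1 glycinato (gly, -1). Ligand charge sum = -1.
With Mn in oxidation state +2, the complex ion is [Mn...]^1+.
Charge balance with fluoride (-1) requires 1 complex ion per 1 fluoride.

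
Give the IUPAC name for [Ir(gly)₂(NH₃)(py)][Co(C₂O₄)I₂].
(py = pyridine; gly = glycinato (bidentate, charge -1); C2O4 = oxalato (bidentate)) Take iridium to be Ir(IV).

amminebis(glycinato)(pyridine)iridium(IV) diiodooxalatocobaltate(II)

Both ions are complex: the cation is named first with the plain metal name, the anion second with the -ate form; each ion's ligands are alphabetised independently.
Ir is given as +4; the cation's ligand charges sum to -2, so the complex cation is 2+.
A 1:1 salt means the anion carries the equal and opposite charge, 2−.
Anion: ligand charges sum to -4; for the ion to be 2−, Co = +2.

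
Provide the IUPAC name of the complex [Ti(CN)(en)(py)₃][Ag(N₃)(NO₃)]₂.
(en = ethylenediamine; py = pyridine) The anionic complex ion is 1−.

cyano(ethylenediamine)tris(pyridine)titanium(III) azidonitratoargentate(I)

Both ions are complex: the cation is named first with the plain metal name, the anion second with the -ate form; each ion's ligands are alphabetised independently.
The complex anion is given as 1−; its ligand charges sum to -2, so Ag = +1.
With 2 anions per cation, the cation must be 2×1 = 2+.
Cation: ligand charges sum to -1; for the ion to be 2+, Ti = +3.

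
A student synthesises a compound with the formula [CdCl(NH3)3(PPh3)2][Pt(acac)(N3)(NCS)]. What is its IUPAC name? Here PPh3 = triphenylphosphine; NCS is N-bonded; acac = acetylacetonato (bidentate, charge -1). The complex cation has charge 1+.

The complex cation is given as 1+; its ligand charges sum to -1, so Cd = +2.
A 1:1 salt means the anion carries the equal and opposite charge, 1−.
Anion: ligand charges sum to -3; for the ion to be 1−, Pt = +2.

triamminechlorobis(triphenylphosphine)cadmium(II) (acetylacetonato)azidoisothiocyanatoplatinate(II)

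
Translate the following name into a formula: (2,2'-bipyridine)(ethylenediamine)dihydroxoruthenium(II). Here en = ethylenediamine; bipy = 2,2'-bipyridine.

[Ru(bipy)(en)(OH)2]

Ligands: 1 ethylenediamine (en, neutral), 1 2,2'-bipyridine (bipy, neutral), 2 hydroxo (OH, -1). Ligand charge sum = -2.
With Ru in oxidation state +2, the complex ion is [Ru...].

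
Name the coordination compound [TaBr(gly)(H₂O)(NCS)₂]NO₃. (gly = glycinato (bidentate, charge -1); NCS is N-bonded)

The 1 nitrate counter-ion carries a total charge of -1, so each complex ion is 1+.
Ligand charges: 1×bromo (-1 each), 1×aqua (neutral), 1×glycinato (-1 each), 2×isothiocyanato (-1 each); total -4. So Ta + (-4) = 1+, giving Ta = +5.
Ligands are named alphabetically: aqua before bromo before glycinato before isothiocyanato.

aquabromo(glycinato)diisothiocyanatotantalum(V) nitrate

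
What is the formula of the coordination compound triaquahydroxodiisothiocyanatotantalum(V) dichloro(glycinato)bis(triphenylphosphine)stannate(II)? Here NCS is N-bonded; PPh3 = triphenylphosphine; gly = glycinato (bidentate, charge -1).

Cation [Ta…]: ligand charges -3, Ta(V) ⇒ ion charge 2+.
Anion [Sn…]: ligand charges -3, Sn(II) ⇒ ion charge 1−.
One 2+ cation requires 2 of the 1− anion.

[Ta(H2O)3(NCS)2(OH)][SnCl2(gly)(PPh3)2]2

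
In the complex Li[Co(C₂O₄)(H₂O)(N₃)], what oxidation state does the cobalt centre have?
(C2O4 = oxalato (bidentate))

+2

1 lithium outside the brackets (+1 each) → the complex ion is 1−.
Ligand charges: 1×H2O neutral; 1×N3 = -1; 1×C2O4 = -2; sum -3.
Co + (-3) = 1− ⇒ Co is +2.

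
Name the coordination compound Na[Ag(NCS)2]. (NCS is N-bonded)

sodium diisothiocyanatoargentate(I)

The 1 sodium counter-ion carries a total charge of +1, so each complex ion is 1−.
Ligand charges: 2×isothiocyanato (-1 each); total -2. So Ag + (-2) = 1−, giving Ag = +1.
The complex ion is anionic, so silver takes the -ate form argentate(I).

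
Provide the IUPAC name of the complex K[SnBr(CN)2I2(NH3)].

The 1 potassium counter-ion carries a total charge of +1, so each complex ion is 1−.
Ligand charges: 1×bromo (-1 each), 2×cyano (-1 each), 1×ammine (neutral), 2×iodo (-1 each); total -5. So Sn + (-5) = 1−, giving Sn = +4.
Ligands are named alphabetically: ammine before bromo before cyano before iodo.
The complex ion is anionic, so tin takes the -ate form stannate(IV).

potassium amminebromodicyanodiiodostannate(IV)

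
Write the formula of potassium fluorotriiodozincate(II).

Ligands: 3 iodo (I, -1), 1 fluoro (F, -1). Ligand charge sum = -4.
With Zn in oxidation state +2, the complex ion is [Zn...]^2−.
Charge balance with potassium (+1) requires 1 complex ion per 2 potassium.

K2[ZnFI3]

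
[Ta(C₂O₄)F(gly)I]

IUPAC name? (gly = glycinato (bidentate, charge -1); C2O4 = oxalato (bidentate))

fluoro(glycinato)iodooxalatotantalum(V)

There is no counter-ion, so the complex is neutral overall.
Ligand charges: 1×glycinato (-1 each), 1×iodo (-1 each), 1×fluoro (-1 each), 1×oxalato (-2 each); total -5. So Ta + (-5) = 0, giving Ta = +5.
Ligands are named alphabetically: fluoro before glycinato before iodo before oxalato.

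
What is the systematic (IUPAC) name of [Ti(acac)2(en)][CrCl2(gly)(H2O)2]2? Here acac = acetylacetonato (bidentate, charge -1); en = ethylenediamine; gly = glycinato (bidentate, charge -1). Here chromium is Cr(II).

Cr is given as +2; the anion's ligand charges sum to -3, so the complex anion is 1−.
With 2 anions per cation, the cation must be 2×1 = 2+.
Cation: ligand charges sum to -2; for the ion to be 2+, Ti = +4.

bis(acetylacetonato)(ethylenediamine)titanium(IV) diaquadichloro(glycinato)chromate(II)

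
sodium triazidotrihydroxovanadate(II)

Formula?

Ligands: 3 azido (N3, -1), 3 hydroxo (OH, -1). Ligand charge sum = -6.
With V in oxidation state +2, the complex ion is [V...]^4−.
Charge balance with sodium (+1) requires 1 complex ion per 4 sodium.

Na4[V(N3)3(OH)3]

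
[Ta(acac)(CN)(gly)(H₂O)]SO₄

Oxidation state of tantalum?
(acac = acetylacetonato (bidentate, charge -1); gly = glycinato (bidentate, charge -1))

+5

1 sulfate outside the brackets (-2 each) → the complex ion is 2+.
Ligand charges: 1×CN = -1; 1×H2O neutral; 1×acac = -1; 1×gly = -1; sum -3.
Ta + (-3) = 2+ ⇒ Ta is +5.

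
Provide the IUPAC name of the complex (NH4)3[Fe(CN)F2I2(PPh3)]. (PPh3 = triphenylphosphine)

The 3 ammonium counter-ions carry a total charge of +3, so each complex ion is 3−.
Ligand charges: 1×cyano (-1 each), 2×fluoro (-1 each), 2×iodo (-1 each), 1×triphenylphosphine (neutral); total -5. So Fe + (-5) = 3−, giving Fe = +2.
Ligands are named alphabetically: cyano before fluoro before iodo before triphenylphosphine.
The complex ion is anionic, so iron takes the -ate form ferrate(II).

ammonium cyanodifluorodiiodo(triphenylphosphine)ferrate(II)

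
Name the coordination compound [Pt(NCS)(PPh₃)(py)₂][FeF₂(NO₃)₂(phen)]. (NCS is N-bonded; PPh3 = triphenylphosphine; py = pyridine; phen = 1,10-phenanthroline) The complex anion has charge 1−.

isothiocyanatobis(pyridine)(triphenylphosphine)platinum(II) difluorodinitrato(1,10-phenanthroline)ferrate(III)

Both ions are complex: the cation is named first with the plain metal name, the anion second with the -ate form; each ion's ligands are alphabetised independently.
The complex anion is given as 1−; its ligand charges sum to -4, so Fe = +3.
A 1:1 salt means the cation carries the equal and opposite charge, 1+.
Cation: ligand charges sum to -1; for the ion to be 1+, Pt = +2.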